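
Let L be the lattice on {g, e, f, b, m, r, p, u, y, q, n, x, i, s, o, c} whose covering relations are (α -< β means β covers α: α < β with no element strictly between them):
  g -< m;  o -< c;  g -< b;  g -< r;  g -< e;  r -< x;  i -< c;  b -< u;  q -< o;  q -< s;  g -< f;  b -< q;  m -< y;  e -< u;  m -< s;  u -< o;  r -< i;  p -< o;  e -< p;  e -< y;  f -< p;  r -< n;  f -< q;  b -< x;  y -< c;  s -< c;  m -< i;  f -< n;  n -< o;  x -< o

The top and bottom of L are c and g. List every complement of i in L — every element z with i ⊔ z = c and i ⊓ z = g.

b, e, f, p, q, u

Need z with i ∨ z = c and i ∧ z = g.
Checking each element gives: b, e, f, p, q, u.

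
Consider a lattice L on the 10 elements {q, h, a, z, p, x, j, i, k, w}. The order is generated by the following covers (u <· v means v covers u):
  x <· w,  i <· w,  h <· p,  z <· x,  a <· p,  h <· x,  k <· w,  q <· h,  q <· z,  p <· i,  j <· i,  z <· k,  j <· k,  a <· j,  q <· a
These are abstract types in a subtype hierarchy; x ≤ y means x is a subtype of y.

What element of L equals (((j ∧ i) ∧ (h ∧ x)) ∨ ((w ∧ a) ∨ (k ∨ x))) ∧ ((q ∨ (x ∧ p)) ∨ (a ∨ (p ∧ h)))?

p

j ∧ i = j
h ∧ x = h
j ∧ h = q
w ∧ a = a
k ∨ x = w
a ∨ w = w
q ∨ w = w
x ∧ p = h
q ∨ h = h
p ∧ h = h
a ∨ h = p
h ∨ p = p
w ∧ p = p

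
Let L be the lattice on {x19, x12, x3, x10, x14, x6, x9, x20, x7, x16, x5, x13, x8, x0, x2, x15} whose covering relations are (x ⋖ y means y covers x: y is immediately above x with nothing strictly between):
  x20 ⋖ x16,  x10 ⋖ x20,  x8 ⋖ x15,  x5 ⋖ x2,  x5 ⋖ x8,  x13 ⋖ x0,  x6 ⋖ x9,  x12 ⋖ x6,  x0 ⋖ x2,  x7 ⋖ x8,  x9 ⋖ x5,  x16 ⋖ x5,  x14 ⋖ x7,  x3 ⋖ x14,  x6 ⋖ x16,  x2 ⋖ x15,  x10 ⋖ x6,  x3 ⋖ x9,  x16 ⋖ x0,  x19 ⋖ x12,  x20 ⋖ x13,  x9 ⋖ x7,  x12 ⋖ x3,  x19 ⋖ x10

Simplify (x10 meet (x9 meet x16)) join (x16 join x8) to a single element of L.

x9 ∧ x16 = x6
x10 ∧ x6 = x10
x16 ∨ x8 = x8
x10 ∨ x8 = x8

x8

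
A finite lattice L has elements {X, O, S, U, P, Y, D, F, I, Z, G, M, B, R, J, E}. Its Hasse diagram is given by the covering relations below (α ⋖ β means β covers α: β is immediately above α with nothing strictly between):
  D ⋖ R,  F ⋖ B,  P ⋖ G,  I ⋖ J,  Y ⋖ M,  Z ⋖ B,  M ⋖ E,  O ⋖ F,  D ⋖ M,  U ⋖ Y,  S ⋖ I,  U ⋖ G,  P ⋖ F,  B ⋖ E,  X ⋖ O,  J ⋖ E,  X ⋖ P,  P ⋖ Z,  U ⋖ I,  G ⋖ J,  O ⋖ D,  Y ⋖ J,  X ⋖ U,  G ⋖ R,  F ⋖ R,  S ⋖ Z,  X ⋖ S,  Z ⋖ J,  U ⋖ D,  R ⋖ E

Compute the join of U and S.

I

Common upper bounds of {U, S}: E, I, J.
The least among these is I.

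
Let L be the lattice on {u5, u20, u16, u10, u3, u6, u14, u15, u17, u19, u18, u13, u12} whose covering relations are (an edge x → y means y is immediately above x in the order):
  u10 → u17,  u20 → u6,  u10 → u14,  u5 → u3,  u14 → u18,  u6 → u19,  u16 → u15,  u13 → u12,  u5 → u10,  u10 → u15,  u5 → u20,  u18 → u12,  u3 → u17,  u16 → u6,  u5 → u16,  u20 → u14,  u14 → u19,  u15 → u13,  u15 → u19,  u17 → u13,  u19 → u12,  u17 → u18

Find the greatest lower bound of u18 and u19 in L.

u14

Common lower bounds of {u18, u19}: u10, u14, u20, u5.
The greatest among these is u14.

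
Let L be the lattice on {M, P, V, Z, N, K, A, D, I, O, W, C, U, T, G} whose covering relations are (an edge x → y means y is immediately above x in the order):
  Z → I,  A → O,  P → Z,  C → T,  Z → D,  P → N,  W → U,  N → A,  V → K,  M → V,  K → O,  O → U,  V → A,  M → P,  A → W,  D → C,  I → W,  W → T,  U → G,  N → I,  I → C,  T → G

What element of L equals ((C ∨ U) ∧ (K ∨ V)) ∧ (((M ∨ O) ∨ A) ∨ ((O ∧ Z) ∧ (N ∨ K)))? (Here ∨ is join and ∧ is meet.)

K

C ∨ U = G
K ∨ V = K
G ∧ K = K
M ∨ O = O
O ∨ A = O
O ∧ Z = P
N ∨ K = O
P ∧ O = P
O ∨ P = O
K ∧ O = K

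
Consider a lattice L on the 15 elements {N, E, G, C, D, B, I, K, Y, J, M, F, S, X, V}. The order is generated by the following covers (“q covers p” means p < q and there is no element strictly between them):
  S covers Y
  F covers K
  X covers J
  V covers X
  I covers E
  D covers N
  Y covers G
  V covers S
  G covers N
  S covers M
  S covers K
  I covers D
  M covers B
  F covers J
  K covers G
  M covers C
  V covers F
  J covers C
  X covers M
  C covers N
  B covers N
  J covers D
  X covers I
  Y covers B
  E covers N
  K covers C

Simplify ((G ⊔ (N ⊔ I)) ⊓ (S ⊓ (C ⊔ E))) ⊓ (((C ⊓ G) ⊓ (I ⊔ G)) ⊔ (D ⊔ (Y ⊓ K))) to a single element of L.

N ∨ I = I
G ∨ I = V
C ∨ E = X
S ∧ X = M
V ∧ M = M
C ∧ G = N
I ∨ G = V
N ∧ V = N
Y ∧ K = G
D ∨ G = F
N ∨ F = F
M ∧ F = C

C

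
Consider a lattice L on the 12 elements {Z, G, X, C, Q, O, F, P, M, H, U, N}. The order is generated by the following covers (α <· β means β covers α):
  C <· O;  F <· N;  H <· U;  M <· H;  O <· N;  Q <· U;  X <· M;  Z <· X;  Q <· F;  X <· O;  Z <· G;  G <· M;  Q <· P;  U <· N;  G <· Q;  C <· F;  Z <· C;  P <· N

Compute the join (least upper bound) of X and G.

M

Common upper bounds of {X, G}: H, M, N, U.
The least among these is M.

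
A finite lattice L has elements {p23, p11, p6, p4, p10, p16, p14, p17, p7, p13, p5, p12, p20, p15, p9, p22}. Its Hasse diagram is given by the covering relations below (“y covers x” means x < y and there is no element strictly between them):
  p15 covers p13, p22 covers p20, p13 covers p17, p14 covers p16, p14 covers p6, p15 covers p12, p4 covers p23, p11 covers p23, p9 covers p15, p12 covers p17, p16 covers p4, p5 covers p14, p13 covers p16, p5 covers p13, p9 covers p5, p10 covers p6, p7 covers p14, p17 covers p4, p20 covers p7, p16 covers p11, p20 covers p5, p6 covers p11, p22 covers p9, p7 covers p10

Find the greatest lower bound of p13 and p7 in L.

p16

Common lower bounds of {p13, p7}: p11, p16, p23, p4.
The greatest among these is p16.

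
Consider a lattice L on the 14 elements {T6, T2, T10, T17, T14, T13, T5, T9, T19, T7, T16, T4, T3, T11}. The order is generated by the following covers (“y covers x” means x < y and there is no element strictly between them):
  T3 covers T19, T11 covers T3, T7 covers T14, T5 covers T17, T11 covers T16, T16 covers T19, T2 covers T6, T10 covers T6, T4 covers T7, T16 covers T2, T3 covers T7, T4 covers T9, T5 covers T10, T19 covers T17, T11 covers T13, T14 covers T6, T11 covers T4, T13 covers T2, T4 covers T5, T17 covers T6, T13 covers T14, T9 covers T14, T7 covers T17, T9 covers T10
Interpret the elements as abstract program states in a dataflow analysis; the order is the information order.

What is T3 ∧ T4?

Common lower bounds of {T3, T4}: T14, T17, T6, T7.
The greatest among these is T7.

T7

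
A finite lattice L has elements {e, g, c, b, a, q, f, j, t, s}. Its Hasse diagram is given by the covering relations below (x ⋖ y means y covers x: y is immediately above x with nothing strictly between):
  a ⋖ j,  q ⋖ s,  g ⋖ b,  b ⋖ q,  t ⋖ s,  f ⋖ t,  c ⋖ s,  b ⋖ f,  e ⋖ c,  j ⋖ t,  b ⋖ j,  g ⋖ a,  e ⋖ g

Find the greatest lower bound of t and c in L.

Common lower bounds of {t, c}: e.
The greatest among these is e.

e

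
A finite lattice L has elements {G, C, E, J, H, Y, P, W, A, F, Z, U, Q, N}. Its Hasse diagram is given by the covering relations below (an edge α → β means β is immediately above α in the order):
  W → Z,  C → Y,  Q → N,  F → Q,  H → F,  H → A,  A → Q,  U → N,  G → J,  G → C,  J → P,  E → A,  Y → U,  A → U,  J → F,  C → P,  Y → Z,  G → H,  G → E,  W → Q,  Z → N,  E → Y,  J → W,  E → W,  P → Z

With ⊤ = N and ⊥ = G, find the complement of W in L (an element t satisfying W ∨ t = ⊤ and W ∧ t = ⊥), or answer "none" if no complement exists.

none

For every candidate t, either W ∨ t ≠ N or W ∧ t ≠ G; no complement exists.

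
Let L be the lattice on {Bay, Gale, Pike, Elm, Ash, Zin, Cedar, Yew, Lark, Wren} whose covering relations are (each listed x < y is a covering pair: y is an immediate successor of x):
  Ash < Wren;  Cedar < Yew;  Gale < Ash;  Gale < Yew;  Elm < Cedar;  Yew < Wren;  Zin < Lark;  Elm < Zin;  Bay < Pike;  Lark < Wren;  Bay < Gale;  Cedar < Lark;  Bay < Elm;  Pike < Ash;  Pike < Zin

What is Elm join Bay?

Elm

Common upper bounds of {Elm, Bay}: Cedar, Elm, Lark, Wren, Yew, Zin.
The least among these is Elm.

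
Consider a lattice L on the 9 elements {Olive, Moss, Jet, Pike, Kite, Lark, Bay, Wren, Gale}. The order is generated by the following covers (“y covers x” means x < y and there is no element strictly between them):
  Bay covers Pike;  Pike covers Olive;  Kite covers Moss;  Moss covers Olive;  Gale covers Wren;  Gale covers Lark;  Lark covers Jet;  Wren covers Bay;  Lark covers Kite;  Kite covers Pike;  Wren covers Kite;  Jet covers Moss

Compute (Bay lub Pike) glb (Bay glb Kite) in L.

Bay ∨ Pike = Bay
Bay ∧ Kite = Pike
Bay ∧ Pike = Pike

Pike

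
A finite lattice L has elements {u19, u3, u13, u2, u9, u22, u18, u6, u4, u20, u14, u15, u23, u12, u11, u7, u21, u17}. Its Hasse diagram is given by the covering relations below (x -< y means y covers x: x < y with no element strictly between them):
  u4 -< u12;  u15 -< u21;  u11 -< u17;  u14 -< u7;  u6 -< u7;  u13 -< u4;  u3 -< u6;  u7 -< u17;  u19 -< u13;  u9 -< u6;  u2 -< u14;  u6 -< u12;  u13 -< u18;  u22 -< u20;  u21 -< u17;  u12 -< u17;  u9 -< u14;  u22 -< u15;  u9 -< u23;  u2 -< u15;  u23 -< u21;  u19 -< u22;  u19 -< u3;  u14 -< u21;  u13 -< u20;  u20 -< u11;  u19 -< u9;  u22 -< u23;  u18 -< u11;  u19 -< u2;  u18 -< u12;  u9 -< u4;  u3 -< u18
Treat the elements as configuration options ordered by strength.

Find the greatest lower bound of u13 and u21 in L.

Common lower bounds of {u13, u21}: u19.
The greatest among these is u19.

u19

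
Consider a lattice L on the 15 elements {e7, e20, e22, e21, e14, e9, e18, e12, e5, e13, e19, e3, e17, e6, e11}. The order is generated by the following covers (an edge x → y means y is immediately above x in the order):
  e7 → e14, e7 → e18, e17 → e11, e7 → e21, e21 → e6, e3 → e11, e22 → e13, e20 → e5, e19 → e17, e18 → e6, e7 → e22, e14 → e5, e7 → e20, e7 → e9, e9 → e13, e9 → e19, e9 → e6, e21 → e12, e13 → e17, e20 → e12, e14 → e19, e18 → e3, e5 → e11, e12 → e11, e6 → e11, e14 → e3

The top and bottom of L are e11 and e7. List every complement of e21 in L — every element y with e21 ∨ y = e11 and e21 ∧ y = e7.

Need y with e21 ∨ y = e11 and e21 ∧ y = e7.
Checking each element gives: e13, e14, e17, e19, e22, e3, e5.

e13, e14, e17, e19, e22, e3, e5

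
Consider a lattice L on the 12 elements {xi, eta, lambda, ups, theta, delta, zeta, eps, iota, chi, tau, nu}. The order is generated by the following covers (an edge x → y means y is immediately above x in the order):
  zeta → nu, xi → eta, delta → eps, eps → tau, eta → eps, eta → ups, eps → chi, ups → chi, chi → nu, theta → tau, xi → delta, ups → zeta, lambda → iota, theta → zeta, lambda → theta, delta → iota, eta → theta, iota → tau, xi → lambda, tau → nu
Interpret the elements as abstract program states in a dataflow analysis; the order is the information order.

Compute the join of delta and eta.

Common upper bounds of {delta, eta}: chi, eps, nu, tau.
The least among these is eps.

eps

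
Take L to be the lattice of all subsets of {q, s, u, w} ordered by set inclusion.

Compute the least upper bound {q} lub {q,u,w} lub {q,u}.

{q,u,w}

Under ⊆, join is union: {q} ∪ {q,u,w} ∪ {q,u} = {q,u,w}.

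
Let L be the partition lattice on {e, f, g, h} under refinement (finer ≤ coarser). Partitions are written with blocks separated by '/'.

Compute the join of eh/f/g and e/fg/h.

eh/fg

Common upper bounds of {eh/f/g, e/fg/h}: efgh, eh/fg.
The least among these is eh/fg.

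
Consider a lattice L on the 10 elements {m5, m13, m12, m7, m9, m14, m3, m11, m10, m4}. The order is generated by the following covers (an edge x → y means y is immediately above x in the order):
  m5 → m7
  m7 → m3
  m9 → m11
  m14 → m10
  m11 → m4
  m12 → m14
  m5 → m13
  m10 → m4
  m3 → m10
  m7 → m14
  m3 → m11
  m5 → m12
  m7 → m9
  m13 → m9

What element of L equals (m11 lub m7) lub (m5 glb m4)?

m11

m11 ∨ m7 = m11
m5 ∧ m4 = m5
m11 ∨ m5 = m11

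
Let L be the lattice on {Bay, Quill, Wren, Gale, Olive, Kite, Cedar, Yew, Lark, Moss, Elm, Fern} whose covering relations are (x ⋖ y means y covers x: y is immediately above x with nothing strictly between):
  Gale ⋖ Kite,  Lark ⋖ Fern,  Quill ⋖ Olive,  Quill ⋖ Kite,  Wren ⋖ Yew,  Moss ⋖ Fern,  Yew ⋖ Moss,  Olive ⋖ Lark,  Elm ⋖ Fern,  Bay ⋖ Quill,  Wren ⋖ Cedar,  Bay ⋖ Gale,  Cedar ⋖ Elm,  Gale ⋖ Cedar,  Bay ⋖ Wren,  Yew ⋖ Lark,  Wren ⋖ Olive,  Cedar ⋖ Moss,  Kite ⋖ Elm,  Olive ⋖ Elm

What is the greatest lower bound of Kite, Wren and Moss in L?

Common lower bounds of {Kite, Wren, Moss}: Bay.
The greatest among these is Bay.

Bay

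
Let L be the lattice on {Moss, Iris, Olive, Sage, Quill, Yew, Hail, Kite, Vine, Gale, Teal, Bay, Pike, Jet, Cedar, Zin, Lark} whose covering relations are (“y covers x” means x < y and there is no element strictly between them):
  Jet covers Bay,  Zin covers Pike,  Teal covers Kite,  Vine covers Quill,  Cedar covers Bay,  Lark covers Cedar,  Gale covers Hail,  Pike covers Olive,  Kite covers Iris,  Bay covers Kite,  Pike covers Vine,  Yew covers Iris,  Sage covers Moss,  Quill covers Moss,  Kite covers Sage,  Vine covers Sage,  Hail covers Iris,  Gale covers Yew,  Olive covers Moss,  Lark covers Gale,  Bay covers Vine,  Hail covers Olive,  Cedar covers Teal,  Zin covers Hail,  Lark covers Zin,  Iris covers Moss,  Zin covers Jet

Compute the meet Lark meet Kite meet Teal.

Common lower bounds of {Lark, Kite, Teal}: Iris, Kite, Moss, Sage.
The greatest among these is Kite.

Kite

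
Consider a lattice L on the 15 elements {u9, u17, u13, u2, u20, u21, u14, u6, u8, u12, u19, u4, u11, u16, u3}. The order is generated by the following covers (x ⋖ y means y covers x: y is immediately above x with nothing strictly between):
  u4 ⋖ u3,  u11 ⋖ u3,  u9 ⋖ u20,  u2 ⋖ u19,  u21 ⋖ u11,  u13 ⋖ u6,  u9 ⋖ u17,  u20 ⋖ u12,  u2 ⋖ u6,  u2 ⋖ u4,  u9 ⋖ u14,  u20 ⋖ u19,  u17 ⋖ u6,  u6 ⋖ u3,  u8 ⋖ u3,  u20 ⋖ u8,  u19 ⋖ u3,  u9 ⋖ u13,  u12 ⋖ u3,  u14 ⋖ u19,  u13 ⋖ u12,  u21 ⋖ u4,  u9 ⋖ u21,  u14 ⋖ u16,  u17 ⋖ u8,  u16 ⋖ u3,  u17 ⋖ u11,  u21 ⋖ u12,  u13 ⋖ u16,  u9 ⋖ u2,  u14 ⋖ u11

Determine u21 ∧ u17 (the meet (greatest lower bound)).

u9

Common lower bounds of {u21, u17}: u9.
The greatest among these is u9.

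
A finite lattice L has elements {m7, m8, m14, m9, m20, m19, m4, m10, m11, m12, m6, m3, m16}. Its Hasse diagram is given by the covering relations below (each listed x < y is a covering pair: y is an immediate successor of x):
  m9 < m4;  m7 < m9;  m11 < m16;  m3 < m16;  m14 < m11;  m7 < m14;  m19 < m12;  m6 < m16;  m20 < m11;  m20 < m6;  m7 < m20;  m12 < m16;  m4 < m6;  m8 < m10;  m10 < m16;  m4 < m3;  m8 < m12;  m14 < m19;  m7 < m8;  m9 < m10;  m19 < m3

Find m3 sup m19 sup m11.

Common upper bounds of {m3, m19, m11}: m16.
The least among these is m16.

m16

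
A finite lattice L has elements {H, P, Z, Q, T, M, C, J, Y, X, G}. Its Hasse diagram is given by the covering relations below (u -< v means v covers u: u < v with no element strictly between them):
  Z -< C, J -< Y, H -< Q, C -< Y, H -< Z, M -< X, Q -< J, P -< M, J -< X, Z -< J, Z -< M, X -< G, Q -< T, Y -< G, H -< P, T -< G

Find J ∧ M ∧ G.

Common lower bounds of {J, M, G}: H, Z.
The greatest among these is Z.

Z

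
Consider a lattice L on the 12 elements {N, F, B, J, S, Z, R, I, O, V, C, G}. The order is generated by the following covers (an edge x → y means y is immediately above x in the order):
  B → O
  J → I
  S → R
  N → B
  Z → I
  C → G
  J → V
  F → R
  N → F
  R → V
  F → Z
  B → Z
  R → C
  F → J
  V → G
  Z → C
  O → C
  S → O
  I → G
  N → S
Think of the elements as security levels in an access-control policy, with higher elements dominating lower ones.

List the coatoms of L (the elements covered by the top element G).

C, I, V

The coatoms are exactly the elements covered by G: C, I, V.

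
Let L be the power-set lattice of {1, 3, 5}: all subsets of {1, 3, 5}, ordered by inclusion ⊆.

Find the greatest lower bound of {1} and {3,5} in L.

Under ⊆, meet is intersection: {1} ∩ {3,5} = ∅.

∅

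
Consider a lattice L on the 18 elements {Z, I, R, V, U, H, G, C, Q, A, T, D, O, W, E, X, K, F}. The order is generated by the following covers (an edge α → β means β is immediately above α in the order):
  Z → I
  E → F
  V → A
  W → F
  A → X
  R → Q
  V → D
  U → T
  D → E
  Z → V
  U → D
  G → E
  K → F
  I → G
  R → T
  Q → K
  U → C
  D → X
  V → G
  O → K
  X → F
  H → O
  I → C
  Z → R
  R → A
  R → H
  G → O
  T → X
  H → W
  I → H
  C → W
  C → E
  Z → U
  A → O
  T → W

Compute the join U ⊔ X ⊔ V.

X

Common upper bounds of {U, X, V}: F, X.
The least among these is X.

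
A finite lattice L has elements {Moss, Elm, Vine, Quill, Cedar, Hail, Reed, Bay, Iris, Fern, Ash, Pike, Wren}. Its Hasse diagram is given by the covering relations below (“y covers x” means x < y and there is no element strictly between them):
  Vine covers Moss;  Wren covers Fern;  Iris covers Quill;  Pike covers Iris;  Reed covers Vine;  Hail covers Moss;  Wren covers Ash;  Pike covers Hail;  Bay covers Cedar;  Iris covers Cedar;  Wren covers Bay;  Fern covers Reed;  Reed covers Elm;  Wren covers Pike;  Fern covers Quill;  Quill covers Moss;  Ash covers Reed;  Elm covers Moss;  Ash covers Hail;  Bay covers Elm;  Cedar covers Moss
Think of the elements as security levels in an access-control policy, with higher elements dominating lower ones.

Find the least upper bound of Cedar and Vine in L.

Common upper bounds of {Cedar, Vine}: Wren.
The least among these is Wren.

Wren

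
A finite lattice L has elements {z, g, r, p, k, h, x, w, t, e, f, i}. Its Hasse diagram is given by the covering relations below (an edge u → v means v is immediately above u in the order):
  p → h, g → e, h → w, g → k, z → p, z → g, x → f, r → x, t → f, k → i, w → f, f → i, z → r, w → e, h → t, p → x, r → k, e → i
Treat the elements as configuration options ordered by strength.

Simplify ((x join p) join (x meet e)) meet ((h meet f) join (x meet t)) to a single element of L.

p

x ∨ p = x
x ∧ e = p
x ∨ p = x
h ∧ f = h
x ∧ t = p
h ∨ p = h
x ∧ h = p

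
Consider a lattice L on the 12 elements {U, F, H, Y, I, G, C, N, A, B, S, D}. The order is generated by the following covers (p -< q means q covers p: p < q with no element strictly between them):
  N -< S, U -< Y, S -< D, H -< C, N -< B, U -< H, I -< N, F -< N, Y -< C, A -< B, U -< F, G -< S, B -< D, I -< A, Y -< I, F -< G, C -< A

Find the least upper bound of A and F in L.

B

Common upper bounds of {A, F}: B, D.
The least among these is B.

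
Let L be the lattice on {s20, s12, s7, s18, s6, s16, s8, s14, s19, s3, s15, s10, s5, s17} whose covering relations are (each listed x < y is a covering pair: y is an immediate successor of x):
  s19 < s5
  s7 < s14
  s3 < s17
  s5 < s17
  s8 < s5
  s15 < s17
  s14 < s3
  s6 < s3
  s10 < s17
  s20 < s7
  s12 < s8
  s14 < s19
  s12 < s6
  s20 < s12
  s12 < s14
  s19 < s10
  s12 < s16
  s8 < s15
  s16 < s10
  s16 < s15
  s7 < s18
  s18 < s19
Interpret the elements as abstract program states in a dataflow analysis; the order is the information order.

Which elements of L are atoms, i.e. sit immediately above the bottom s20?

s12, s7

The atoms are exactly the elements that cover s20: s12, s7.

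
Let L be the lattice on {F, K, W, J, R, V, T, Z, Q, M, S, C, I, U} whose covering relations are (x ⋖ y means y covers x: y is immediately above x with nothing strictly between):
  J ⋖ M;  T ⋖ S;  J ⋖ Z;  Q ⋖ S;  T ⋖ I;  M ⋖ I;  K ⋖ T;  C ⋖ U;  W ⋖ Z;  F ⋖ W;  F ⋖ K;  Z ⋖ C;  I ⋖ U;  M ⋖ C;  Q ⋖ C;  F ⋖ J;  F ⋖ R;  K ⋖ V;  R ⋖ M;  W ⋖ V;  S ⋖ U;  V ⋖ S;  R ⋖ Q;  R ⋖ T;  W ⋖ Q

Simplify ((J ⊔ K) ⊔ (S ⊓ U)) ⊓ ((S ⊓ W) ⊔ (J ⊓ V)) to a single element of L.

W

J ∨ K = I
S ∧ U = S
I ∨ S = U
S ∧ W = W
J ∧ V = F
W ∨ F = W
U ∧ W = W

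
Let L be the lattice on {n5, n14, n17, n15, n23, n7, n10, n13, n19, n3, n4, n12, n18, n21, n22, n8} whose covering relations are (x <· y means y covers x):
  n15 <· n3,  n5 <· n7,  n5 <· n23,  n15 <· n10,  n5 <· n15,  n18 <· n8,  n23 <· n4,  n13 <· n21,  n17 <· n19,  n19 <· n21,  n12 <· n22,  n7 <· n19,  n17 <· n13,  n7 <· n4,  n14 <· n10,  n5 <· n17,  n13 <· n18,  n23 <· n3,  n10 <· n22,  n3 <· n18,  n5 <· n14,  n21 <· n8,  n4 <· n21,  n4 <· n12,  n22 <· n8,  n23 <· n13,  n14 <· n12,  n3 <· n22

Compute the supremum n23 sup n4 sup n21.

n21

Common upper bounds of {n23, n4, n21}: n21, n8.
The least among these is n21.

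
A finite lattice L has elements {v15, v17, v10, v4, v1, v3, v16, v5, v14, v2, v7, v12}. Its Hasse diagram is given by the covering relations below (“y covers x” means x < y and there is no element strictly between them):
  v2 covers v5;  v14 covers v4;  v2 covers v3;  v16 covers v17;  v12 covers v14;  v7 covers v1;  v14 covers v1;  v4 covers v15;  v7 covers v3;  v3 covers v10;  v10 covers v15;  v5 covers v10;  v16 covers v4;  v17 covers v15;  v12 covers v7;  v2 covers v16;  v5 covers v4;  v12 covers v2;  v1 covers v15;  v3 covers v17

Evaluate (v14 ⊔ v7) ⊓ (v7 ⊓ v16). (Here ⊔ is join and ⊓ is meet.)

v17

v14 ∨ v7 = v12
v7 ∧ v16 = v17
v12 ∧ v17 = v17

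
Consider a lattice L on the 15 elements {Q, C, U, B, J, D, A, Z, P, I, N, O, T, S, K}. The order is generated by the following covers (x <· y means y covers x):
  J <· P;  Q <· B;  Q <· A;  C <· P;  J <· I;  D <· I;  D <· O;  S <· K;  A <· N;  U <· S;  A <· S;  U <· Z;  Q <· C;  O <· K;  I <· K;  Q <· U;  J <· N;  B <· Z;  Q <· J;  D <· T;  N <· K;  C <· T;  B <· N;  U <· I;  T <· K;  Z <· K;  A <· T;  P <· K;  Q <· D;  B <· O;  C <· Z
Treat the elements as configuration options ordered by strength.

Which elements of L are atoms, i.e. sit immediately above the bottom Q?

The atoms are exactly the elements that cover Q: A, B, C, D, J, U.

A, B, C, D, J, U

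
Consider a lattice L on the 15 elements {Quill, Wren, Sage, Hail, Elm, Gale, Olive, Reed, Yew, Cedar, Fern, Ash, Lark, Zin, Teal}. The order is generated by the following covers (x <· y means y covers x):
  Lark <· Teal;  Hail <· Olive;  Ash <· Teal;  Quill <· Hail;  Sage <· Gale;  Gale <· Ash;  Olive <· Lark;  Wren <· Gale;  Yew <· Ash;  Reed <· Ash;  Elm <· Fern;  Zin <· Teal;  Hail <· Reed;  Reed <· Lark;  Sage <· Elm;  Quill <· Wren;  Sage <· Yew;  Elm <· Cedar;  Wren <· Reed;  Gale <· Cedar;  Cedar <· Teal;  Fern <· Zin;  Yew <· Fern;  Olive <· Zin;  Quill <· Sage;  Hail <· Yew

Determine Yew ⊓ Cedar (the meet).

Sage

Common lower bounds of {Yew, Cedar}: Quill, Sage.
The greatest among these is Sage.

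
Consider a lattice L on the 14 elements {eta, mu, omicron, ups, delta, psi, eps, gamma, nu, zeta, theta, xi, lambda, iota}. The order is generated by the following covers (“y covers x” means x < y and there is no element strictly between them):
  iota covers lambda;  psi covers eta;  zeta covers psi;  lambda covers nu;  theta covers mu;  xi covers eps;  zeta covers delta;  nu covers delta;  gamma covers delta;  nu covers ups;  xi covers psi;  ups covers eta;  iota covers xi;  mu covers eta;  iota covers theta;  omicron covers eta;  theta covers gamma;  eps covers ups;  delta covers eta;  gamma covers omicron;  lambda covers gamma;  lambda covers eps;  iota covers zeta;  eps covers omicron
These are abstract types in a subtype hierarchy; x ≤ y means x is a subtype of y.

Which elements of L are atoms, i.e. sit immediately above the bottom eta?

delta, mu, omicron, psi, ups

The atoms are exactly the elements that cover eta: delta, mu, omicron, psi, ups.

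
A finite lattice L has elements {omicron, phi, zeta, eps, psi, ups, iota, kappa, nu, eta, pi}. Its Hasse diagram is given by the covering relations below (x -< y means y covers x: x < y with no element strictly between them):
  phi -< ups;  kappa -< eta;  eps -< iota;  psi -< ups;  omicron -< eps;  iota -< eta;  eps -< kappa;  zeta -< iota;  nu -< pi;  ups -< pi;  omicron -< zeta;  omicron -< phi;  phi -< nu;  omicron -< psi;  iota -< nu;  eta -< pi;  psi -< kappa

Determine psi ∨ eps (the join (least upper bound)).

kappa

Common upper bounds of {psi, eps}: eta, kappa, pi.
The least among these is kappa.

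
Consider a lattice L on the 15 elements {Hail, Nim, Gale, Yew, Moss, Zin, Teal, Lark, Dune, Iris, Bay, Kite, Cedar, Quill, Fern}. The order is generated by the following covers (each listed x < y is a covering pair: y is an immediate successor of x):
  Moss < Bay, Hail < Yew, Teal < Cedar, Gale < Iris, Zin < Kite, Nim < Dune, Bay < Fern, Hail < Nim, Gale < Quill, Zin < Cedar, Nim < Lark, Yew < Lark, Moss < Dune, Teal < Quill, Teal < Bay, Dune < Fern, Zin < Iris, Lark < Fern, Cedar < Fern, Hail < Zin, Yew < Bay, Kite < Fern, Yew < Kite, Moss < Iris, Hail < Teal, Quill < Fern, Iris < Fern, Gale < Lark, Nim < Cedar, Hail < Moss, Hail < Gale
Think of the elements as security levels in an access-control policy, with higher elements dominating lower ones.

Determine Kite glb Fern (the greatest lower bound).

Common lower bounds of {Kite, Fern}: Hail, Kite, Yew, Zin.
The greatest among these is Kite.

Kite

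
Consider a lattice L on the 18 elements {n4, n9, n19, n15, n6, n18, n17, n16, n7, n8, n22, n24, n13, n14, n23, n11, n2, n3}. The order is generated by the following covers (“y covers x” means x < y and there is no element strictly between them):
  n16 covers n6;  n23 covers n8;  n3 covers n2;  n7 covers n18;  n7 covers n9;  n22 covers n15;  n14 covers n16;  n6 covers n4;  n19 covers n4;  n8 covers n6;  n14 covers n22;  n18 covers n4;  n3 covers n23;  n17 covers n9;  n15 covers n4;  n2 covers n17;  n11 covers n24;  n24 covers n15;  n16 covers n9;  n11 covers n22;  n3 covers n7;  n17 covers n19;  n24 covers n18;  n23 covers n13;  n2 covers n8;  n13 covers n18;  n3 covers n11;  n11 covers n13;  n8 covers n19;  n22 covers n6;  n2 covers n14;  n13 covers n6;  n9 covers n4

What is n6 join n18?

Common upper bounds of {n6, n18}: n11, n13, n23, n3.
The least among these is n13.

n13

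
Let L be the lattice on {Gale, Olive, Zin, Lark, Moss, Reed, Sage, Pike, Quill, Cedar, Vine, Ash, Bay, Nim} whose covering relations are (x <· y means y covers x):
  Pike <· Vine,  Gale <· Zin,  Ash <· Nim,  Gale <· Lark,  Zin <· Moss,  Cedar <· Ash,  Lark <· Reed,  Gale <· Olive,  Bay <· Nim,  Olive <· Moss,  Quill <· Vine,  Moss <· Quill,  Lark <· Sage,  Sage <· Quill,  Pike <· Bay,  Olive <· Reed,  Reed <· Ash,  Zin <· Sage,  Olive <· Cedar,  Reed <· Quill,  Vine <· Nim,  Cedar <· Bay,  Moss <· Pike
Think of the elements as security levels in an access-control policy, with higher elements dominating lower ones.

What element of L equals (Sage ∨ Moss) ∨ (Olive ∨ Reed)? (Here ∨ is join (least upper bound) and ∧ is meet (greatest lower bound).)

Quill

Sage ∨ Moss = Quill
Olive ∨ Reed = Reed
Quill ∨ Reed = Quill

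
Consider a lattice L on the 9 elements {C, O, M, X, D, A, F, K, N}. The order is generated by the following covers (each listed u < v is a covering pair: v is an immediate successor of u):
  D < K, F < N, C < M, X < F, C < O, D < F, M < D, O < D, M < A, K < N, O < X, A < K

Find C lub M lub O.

Common upper bounds of {C, M, O}: D, F, K, N.
The least among these is D.

D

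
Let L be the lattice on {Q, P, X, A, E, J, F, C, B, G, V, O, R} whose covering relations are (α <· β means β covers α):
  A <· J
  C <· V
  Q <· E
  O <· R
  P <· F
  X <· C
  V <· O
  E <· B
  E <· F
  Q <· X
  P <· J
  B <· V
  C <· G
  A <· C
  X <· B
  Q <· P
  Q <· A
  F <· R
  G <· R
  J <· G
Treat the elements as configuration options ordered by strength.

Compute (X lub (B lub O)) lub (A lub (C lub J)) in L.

B ∨ O = O
X ∨ O = O
C ∨ J = G
A ∨ G = G
O ∨ G = R

R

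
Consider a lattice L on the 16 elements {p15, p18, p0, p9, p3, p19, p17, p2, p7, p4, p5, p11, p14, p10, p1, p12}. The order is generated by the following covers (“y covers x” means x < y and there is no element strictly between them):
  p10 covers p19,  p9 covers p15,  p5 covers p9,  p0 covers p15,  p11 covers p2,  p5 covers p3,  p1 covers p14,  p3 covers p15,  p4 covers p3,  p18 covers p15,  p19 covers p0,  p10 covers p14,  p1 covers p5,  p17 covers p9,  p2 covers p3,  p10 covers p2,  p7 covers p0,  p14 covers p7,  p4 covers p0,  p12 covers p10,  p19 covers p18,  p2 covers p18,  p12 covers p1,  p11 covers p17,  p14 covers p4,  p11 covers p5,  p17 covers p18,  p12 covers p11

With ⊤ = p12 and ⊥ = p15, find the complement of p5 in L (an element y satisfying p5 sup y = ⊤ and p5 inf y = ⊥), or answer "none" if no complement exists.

Need y with p5 ∨ y = p12 and p5 ∧ y = p15.
Checking each element gives: p19.

p19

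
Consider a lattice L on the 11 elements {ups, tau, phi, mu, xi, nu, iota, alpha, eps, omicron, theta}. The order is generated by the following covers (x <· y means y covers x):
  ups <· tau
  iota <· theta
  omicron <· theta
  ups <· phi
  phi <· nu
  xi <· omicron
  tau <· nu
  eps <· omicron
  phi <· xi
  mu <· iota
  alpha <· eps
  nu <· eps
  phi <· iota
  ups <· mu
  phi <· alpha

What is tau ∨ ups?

Common upper bounds of {tau, ups}: eps, nu, omicron, tau, theta.
The least among these is tau.

tau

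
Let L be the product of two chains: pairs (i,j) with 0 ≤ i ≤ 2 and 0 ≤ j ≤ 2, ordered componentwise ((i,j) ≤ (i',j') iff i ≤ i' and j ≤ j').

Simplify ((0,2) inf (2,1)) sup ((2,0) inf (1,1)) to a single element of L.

(1,1)

(0,2) ∧ (2,1) = (0,1)
(2,0) ∧ (1,1) = (1,0)
(0,1) ∨ (1,0) = (1,1)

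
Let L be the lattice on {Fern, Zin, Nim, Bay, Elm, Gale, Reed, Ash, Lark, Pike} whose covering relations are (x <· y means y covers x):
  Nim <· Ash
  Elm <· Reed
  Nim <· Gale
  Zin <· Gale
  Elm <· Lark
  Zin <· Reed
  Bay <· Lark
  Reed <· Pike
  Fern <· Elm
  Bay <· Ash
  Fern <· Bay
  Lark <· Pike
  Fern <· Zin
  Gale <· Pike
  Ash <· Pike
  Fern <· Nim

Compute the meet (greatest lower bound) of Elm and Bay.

Fern

Common lower bounds of {Elm, Bay}: Fern.
The greatest among these is Fern.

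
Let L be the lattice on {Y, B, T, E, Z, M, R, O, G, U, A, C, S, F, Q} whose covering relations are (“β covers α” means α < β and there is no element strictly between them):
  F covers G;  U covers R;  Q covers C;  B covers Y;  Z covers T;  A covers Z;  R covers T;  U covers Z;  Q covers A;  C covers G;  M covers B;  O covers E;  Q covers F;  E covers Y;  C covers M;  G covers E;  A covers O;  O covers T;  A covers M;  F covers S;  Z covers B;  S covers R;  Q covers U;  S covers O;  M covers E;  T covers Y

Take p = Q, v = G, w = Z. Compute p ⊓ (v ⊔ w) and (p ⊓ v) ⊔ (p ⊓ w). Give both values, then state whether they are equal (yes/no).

v ⊔ w = Q, so p ⊓ (v ⊔ w) = Q ⊓ Q = Q.
p ⊓ v = G and p ⊓ w = Z, so (p ⊓ v) ⊔ (p ⊓ w) = G ⊔ Z = Q.
Equal: yes.

Q; Q; yes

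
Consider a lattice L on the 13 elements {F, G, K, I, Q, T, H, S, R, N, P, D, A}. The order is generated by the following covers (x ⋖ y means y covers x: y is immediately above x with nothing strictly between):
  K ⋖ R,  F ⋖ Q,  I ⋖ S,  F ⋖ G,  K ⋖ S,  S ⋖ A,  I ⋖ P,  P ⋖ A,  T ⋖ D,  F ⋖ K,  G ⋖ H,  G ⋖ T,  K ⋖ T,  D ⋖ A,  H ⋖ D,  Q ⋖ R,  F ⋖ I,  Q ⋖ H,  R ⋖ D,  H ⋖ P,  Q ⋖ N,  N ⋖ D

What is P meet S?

I

Common lower bounds of {P, S}: F, I.
The greatest among these is I.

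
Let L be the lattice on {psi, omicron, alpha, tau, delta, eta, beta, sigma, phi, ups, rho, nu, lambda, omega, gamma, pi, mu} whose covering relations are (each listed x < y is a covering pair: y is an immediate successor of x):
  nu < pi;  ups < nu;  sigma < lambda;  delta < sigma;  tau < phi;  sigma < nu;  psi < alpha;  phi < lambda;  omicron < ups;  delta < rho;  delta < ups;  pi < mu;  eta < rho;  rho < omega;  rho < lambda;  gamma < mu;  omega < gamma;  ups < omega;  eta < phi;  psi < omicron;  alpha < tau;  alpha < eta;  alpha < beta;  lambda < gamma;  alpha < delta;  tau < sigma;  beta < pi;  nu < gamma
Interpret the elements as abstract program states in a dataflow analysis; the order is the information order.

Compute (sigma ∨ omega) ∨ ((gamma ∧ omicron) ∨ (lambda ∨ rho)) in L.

sigma ∨ omega = gamma
gamma ∧ omicron = omicron
lambda ∨ rho = lambda
omicron ∨ lambda = gamma
gamma ∨ gamma = gamma

gamma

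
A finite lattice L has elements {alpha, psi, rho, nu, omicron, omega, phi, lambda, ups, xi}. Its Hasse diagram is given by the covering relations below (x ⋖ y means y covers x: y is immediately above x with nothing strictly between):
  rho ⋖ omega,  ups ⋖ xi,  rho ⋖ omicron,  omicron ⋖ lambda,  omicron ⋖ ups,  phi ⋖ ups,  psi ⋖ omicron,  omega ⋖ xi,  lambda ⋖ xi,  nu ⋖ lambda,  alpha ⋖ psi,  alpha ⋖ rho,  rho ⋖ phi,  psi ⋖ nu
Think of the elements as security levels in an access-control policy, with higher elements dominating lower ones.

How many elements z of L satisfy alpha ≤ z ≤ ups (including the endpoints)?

6

The interval [alpha, ups] = {alpha, omicron, phi, psi, rho, ups}, which has 6 elements.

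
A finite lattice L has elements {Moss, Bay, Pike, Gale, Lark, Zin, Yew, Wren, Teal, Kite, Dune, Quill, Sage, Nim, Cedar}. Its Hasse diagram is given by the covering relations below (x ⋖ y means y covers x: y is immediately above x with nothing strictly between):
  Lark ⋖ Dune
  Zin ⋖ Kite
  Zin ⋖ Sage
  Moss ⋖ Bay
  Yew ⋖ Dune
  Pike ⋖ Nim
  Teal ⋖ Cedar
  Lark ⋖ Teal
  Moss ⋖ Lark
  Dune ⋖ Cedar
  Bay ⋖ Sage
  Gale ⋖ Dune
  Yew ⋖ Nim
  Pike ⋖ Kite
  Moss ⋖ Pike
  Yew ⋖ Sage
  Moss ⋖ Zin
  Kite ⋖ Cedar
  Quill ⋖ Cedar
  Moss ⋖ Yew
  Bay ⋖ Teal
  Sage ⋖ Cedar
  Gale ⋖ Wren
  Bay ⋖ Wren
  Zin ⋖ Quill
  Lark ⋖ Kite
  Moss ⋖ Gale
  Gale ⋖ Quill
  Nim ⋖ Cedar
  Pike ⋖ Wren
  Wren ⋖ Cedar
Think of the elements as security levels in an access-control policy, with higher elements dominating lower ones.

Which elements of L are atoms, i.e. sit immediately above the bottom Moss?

Bay, Gale, Lark, Pike, Yew, Zin

The atoms are exactly the elements that cover Moss: Bay, Gale, Lark, Pike, Yew, Zin.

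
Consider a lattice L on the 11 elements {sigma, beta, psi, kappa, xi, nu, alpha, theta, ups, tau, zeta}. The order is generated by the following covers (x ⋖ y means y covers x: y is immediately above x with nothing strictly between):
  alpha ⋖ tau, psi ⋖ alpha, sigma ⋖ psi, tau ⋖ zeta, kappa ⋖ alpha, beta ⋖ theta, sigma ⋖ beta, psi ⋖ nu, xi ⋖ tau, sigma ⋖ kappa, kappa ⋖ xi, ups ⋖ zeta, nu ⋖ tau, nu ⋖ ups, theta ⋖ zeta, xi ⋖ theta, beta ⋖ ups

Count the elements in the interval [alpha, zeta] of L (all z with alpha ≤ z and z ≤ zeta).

The interval [alpha, zeta] = {alpha, tau, zeta}, which has 3 elements.

3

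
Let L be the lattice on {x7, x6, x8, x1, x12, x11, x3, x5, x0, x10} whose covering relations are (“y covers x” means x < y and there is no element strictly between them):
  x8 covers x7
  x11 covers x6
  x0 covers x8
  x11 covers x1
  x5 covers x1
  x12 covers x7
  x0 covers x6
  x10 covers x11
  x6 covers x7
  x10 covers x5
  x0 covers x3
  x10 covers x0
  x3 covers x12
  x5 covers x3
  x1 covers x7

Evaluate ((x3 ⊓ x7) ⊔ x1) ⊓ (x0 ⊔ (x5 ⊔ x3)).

x3 ∧ x7 = x7
x7 ∨ x1 = x1
x5 ∨ x3 = x5
x0 ∨ x5 = x10
x1 ∧ x10 = x1

x1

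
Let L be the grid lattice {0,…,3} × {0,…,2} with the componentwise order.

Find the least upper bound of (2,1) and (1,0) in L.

In a product of chains, the join is componentwise max, giving (2,1).

(2,1)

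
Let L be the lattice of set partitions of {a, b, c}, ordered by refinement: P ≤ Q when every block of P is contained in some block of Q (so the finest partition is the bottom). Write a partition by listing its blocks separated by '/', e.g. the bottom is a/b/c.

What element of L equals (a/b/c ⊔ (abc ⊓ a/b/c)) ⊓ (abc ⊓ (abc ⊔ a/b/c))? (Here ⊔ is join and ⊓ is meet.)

a/b/c

abc ∧ a/b/c = a/b/c
a/b/c ∨ a/b/c = a/b/c
abc ∨ a/b/c = abc
abc ∧ abc = abc
a/b/c ∧ abc = a/b/c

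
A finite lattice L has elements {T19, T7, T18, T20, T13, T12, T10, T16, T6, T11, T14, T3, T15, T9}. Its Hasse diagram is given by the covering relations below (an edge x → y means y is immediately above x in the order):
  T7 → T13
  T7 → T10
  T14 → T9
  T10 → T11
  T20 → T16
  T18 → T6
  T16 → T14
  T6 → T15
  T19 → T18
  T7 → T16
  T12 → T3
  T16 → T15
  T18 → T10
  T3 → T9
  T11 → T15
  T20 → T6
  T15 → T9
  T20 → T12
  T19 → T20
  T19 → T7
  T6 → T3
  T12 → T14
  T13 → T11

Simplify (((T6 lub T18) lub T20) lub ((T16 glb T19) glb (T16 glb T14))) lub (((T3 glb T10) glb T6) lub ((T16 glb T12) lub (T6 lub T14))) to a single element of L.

T9

T6 ∨ T18 = T6
T6 ∨ T20 = T6
T16 ∧ T19 = T19
T16 ∧ T14 = T16
T19 ∧ T16 = T19
T6 ∨ T19 = T6
T3 ∧ T10 = T18
T18 ∧ T6 = T18
T16 ∧ T12 = T20
T6 ∨ T14 = T9
T20 ∨ T9 = T9
T18 ∨ T9 = T9
T6 ∨ T9 = T9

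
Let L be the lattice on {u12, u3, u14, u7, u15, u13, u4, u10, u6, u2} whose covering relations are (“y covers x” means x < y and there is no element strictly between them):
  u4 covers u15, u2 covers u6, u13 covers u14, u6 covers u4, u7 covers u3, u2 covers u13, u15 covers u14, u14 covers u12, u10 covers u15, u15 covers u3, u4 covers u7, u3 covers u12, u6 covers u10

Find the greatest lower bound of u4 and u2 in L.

u4

Common lower bounds of {u4, u2}: u12, u14, u15, u3, u4, u7.
The greatest among these is u4.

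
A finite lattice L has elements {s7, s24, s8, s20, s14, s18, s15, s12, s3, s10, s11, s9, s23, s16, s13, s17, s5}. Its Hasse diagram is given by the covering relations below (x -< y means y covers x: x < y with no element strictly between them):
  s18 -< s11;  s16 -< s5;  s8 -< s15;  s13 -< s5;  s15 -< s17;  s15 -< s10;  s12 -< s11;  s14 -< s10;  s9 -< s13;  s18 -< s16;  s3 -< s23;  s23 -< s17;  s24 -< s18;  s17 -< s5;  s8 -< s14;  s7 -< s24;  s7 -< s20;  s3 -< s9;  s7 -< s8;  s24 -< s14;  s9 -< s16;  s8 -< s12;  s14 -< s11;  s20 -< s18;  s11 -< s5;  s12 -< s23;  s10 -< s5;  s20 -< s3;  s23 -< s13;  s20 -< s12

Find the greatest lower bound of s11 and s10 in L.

s14

Common lower bounds of {s11, s10}: s14, s24, s7, s8.
The greatest among these is s14.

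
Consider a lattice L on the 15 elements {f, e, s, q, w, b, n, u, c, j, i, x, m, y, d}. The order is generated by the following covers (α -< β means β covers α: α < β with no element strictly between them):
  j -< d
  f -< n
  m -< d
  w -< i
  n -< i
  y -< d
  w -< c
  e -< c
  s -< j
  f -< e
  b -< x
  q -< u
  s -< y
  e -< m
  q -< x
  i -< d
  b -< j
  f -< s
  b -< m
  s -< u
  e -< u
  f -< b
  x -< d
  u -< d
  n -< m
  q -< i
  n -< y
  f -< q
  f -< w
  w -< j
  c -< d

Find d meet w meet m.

Common lower bounds of {d, w, m}: f.
The greatest among these is f.

f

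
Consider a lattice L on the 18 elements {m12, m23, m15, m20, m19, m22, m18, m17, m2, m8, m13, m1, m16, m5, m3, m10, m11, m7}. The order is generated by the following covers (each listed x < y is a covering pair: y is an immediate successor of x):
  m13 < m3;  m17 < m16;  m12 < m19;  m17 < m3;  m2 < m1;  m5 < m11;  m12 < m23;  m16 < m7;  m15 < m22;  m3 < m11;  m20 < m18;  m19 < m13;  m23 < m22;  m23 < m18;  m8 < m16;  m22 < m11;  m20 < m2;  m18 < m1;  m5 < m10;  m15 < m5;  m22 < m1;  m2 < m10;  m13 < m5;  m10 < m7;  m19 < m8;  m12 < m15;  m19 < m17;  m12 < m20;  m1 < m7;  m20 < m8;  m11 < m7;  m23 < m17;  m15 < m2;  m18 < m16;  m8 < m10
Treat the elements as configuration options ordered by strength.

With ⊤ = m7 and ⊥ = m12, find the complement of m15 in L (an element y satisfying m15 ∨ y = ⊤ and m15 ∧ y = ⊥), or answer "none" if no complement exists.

m16

Need y with m15 ∨ y = m7 and m15 ∧ y = m12.
Checking each element gives: m16.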